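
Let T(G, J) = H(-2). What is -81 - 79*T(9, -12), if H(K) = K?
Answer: 77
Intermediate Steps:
T(G, J) = -2
-81 - 79*T(9, -12) = -81 - 79*(-2) = -81 + 158 = 77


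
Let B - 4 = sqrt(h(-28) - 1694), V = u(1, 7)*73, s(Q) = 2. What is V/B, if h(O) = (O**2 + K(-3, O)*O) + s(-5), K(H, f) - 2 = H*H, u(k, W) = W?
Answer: 73/44 - 73*I*sqrt(19)/22 ≈ 1.6591 - 14.464*I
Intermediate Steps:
K(H, f) = 2 + H**2 (K(H, f) = 2 + H*H = 2 + H**2)
V = 511 (V = 7*73 = 511)
h(O) = 2 + O**2 + 11*O (h(O) = (O**2 + (2 + (-3)**2)*O) + 2 = (O**2 + (2 + 9)*O) + 2 = (O**2 + 11*O) + 2 = 2 + O**2 + 11*O)
B = 4 + 8*I*sqrt(19) (B = 4 + sqrt((2 + (-28)**2 + 11*(-28)) - 1694) = 4 + sqrt((2 + 784 - 308) - 1694) = 4 + sqrt(478 - 1694) = 4 + sqrt(-1216) = 4 + 8*I*sqrt(19) ≈ 4.0 + 34.871*I)
V/B = 511/(4 + 8*I*sqrt(19))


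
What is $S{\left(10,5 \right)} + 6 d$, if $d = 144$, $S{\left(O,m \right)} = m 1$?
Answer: $869$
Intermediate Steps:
$S{\left(O,m \right)} = m$
$S{\left(10,5 \right)} + 6 d = 5 + 6 \cdot 144 = 5 + 864 = 869$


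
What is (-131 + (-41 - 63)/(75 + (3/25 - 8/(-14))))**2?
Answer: 768625684369/43864129 ≈ 17523.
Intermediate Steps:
(-131 + (-41 - 63)/(75 + (3/25 - 8/(-14))))**2 = (-131 - 104/(75 + (3*(1/25) - 8*(-1/14))))**2 = (-131 - 104/(75 + (3/25 + 4/7)))**2 = (-131 - 104/(75 + 121/175))**2 = (-131 - 104/13246/175)**2 = (-131 - 104*175/13246)**2 = (-131 - 9100/6623)**2 = (-876713/6623)**2 = 768625684369/43864129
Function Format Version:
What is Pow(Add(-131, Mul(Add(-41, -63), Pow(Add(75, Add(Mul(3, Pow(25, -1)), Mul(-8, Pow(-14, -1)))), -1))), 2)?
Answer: Rational(768625684369, 43864129) ≈ 17523.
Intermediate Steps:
Pow(Add(-131, Mul(Add(-41, -63), Pow(Add(75, Add(Mul(3, Pow(25, -1)), Mul(-8, Pow(-14, -1)))), -1))), 2) = Pow(Add(-131, Mul(-104, Pow(Add(75, Add(Mul(3, Rational(1, 25)), Mul(-8, Rational(-1, 14)))), -1))), 2) = Pow(Add(-131, Mul(-104, Pow(Add(75, Add(Rational(3, 25), Rational(4, 7))), -1))), 2) = Pow(Add(-131, Mul(-104, Pow(Add(75, Rational(121, 175)), -1))), 2) = Pow(Add(-131, Mul(-104, Pow(Rational(13246, 175), -1))), 2) = Pow(Add(-131, Mul(-104, Rational(175, 13246))), 2) = Pow(Add(-131, Rational(-9100, 6623)), 2) = Pow(Rational(-876713, 6623), 2) = Rational(768625684369, 43864129)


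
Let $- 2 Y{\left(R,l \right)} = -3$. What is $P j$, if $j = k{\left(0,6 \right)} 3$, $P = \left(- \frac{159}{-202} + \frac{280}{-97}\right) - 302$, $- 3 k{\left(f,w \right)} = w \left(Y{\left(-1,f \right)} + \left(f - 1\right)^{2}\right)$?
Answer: $\frac{89377875}{19594} \approx 4561.5$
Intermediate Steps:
$Y{\left(R,l \right)} = \frac{3}{2}$ ($Y{\left(R,l \right)} = \left(- \frac{1}{2}\right) \left(-3\right) = \frac{3}{2}$)
$k{\left(f,w \right)} = - \frac{w \left(\frac{3}{2} + \left(-1 + f\right)^{2}\right)}{3}$ ($k{\left(f,w \right)} = - \frac{w \left(\frac{3}{2} + \left(f - 1\right)^{2}\right)}{3} = - \frac{w \left(\frac{3}{2} + \left(-1 + f\right)^{2}\right)}{3}$)
$P = - \frac{5958525}{19594}$ ($P = \left(\left(-159\right) \left(- \frac{1}{202}\right) + 280 \left(- \frac{1}{97}\right)\right) - 302 = \left(\frac{159}{202} - \frac{280}{97}\right) - 302 = - \frac{41137}{19594} - 302 = - \frac{5958525}{19594} \approx -304.1$)
$j = -15$ ($j = \left(- \frac{1}{6}\right) 6 \left(3 + 2 \left(-1 + 0\right)^{2}\right) 3 = \left(- \frac{1}{6}\right) 6 \left(3 + 2 \left(-1\right)^{2}\right) 3 = \left(- \frac{1}{6}\right) 6 \left(3 + 2 \cdot 1\right) 3 = \left(- \frac{1}{6}\right) 6 \left(3 + 2\right) 3 = \left(- \frac{1}{6}\right) 6 \cdot 5 \cdot 3 = \left(-5\right) 3 = -15$)
$P j = \left(- \frac{5958525}{19594}\right) \left(-15\right) = \frac{89377875}{19594}$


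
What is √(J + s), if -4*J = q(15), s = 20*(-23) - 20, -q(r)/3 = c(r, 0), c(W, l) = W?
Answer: 25*I*√3/2 ≈ 21.651*I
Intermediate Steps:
q(r) = -3*r
s = -480 (s = -460 - 20 = -480)
J = 45/4 (J = -(-3)*15/4 = -¼*(-45) = 45/4 ≈ 11.250)
√(J + s) = √(45/4 - 480) = √(-1875/4) = 25*I*√3/2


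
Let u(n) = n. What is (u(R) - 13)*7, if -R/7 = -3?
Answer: 56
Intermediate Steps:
R = 21 (R = -7*(-3) = 21)
(u(R) - 13)*7 = (21 - 13)*7 = 8*7 = 56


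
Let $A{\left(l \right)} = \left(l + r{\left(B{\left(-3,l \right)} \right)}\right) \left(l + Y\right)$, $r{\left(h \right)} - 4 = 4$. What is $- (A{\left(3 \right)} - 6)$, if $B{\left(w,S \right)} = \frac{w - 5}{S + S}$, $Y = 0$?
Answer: $-27$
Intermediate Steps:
$B{\left(w,S \right)} = \frac{-5 + w}{2 S}$
$r{\left(h \right)} = 8$ ($r{\left(h \right)} = 4 + 4 = 8$)
$A{\left(l \right)} = l \left(8 + l\right)$ ($A{\left(l \right)} = \left(l + 8\right) \left(l + 0\right) = \left(8 + l\right) l = l \left(8 + l\right)$)
$- (A{\left(3 \right)} - 6) = - (3 \left(8 + 3\right) - 6) = - (3 \cdot 11 - 6) = - (33 - 6) = \left(-1\right) 27 = -27$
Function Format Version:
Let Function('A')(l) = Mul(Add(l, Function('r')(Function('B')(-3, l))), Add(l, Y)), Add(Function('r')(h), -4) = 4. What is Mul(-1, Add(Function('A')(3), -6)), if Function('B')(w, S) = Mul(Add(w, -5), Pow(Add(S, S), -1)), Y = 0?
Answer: -27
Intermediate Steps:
Function('B')(w, S) = Mul(Rational(1, 2), Pow(S, -1), Add(-5, w)) (Function('B')(w, S) = Mul(Add(-5, w), Pow(Mul(2, S), -1)) = Mul(Add(-5, w), Mul(Rational(1, 2), Pow(S, -1))) = Mul(Rational(1, 2), Pow(S, -1), Add(-5, w)))
Function('r')(h) = 8 (Function('r')(h) = Add(4, 4) = 8)
Function('A')(l) = Mul(l, Add(8, l)) (Function('A')(l) = Mul(Add(l, 8), Add(l, 0)) = Mul(Add(8, l), l) = Mul(l, Add(8, l)))
Mul(-1, Add(Function('A')(3), -6)) = Mul(-1, Add(Mul(3, Add(8, 3)), -6)) = Mul(-1, Add(Mul(3, 11), -6)) = Mul(-1, Add(33, -6)) = Mul(-1, 27) = -27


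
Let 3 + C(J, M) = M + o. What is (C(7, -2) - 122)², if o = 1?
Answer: 15876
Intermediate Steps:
C(J, M) = -2 + M (C(J, M) = -3 + (M + 1) = -3 + (1 + M) = -2 + M)
(C(7, -2) - 122)² = ((-2 - 2) - 122)² = (-4 - 122)² = (-126)² = 15876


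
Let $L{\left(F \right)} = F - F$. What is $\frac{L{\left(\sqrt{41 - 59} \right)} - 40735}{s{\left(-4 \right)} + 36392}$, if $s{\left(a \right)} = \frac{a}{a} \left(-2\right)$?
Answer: $- \frac{8147}{7278} \approx -1.1194$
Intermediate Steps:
$L{\left(F \right)} = 0$
$s{\left(a \right)} = -2$ ($s{\left(a \right)} = 1 \left(-2\right) = -2$)
$\frac{L{\left(\sqrt{41 - 59} \right)} - 40735}{s{\left(-4 \right)} + 36392} = \frac{0 - 40735}{-2 + 36392} = - \frac{40735}{36390} = \left(-40735\right) \frac{1}{36390} = - \frac{8147}{7278}$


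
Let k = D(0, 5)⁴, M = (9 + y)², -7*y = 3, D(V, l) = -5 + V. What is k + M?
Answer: 34225/49 ≈ 698.47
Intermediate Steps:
y = -3/7 (y = -⅐*3 = -3/7 ≈ -0.42857)
M = 3600/49 (M = (9 - 3/7)² = (60/7)² = 3600/49 ≈ 73.469)
k = 625 (k = (-5 + 0)⁴ = (-5)⁴ = 625)
k + M = 625 + 3600/49 = 34225/49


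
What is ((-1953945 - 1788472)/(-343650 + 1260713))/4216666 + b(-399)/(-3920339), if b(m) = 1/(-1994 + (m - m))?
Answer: -1044685372515638/1079590662002338100051 ≈ -9.6767e-7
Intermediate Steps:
b(m) = -1/1994 (b(m) = 1/(-1994 + 0) = 1/(-1994) = -1/1994)
((-1953945 - 1788472)/(-343650 + 1260713))/4216666 + b(-399)/(-3920339) = ((-1953945 - 1788472)/(-343650 + 1260713))/4216666 - 1/1994/(-3920339) = -3742417/917063*(1/4216666) - 1/1994*(-1/3920339) = -3742417*1/917063*(1/4216666) + 1/7817155966 = -534631/131009*1/4216666 + 1/7817155966 = -534631/552421195994 + 1/7817155966 = -1044685372515638/1079590662002338100051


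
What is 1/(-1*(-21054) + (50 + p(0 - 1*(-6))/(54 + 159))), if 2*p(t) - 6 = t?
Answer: 71/1498386 ≈ 4.7384e-5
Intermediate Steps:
p(t) = 3 + t/2
1/(-1*(-21054) + (50 + p(0 - 1*(-6))/(54 + 159))) = 1/(-1*(-21054) + (50 + (3 + (0 - 1*(-6))/2)/(54 + 159))) = 1/(21054 + (50 + (3 + (0 + 6)/2)/213)) = 1/(21054 + (50 + (3 + (½)*6)/213)) = 1/(21054 + (50 + (3 + 3)/213)) = 1/(21054 + (50 + (1/213)*6)) = 1/(21054 + (50 + 2/71)) = 1/(21054 + 3552/71) = 1/(1498386/71) = 71/1498386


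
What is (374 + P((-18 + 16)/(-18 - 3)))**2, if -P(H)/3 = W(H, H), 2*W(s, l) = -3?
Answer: 573049/4 ≈ 1.4326e+5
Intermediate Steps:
W(s, l) = -3/2 (W(s, l) = (1/2)*(-3) = -3/2)
P(H) = 9/2 (P(H) = -3*(-3/2) = 9/2)
(374 + P((-18 + 16)/(-18 - 3)))**2 = (374 + 9/2)**2 = (757/2)**2 = 573049/4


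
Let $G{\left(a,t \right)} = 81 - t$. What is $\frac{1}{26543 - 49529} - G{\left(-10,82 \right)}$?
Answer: $\frac{22985}{22986} \approx 0.99996$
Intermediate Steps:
$\frac{1}{26543 - 49529} - G{\left(-10,82 \right)} = \frac{1}{26543 - 49529} - \left(81 - 82\right) = \frac{1}{-22986} - \left(81 - 82\right) = - \frac{1}{22986} - -1 = - \frac{1}{22986} + 1 = \frac{22985}{22986}$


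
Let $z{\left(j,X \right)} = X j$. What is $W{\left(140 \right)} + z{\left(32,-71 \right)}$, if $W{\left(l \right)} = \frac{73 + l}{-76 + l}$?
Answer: $- \frac{145195}{64} \approx -2268.7$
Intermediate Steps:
$W{\left(l \right)} = \frac{73 + l}{-76 + l}$
$W{\left(140 \right)} + z{\left(32,-71 \right)} = \frac{73 + 140}{-76 + 140} - 2272 = \frac{1}{64} \cdot 213 - 2272 = \frac{213}{64} - 2272 = - \frac{145195}{64}$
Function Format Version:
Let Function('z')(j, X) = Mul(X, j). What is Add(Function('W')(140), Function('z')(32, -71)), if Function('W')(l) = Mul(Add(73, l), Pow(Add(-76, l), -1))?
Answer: Rational(-145195, 64) ≈ -2268.7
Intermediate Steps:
Function('W')(l) = Mul(Pow(Add(-76, l), -1), Add(73, l))
Add(Function('W')(140), Function('z')(32, -71)) = Add(Mul(Pow(Add(-76, 140), -1), Add(73, 140)), Mul(-71, 32)) = Add(Mul(Pow(64, -1), 213), -2272) = Add(Mul(Rational(1, 64), 213), -2272) = Add(Rational(213, 64), -2272) = Rational(-145195, 64)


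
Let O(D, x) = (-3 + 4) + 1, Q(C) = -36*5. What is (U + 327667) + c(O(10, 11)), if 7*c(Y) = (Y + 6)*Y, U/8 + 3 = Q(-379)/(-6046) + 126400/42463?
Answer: 294430410214253/898559543 ≈ 3.2767e+5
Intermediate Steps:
Q(C) = -180
O(D, x) = 2 (O(D, x) = 1 + 1 = 2)
U = 6655384/128365649 (U = -24 + 8*(-180/(-6046) + 126400/42463) = -24 + 8*(-180*(-1/6046) + 126400*(1/42463)) = -24 + 8*(90/3023 + 126400/42463) = -24 + 8*(385928870/128365649) = -24 + 3087430960/128365649 = 6655384/128365649 ≈ 0.051847)
c(Y) = Y*(6 + Y)/7 (c(Y) = ((Y + 6)*Y)/7 = ((6 + Y)*Y)/7 = (Y*(6 + Y))/7 = Y*(6 + Y)/7)
(U + 327667) + c(O(10, 11)) = (6655384/128365649 + 327667) + (⅐)*2*(6 + 2) = 42061193766267/128365649 + (⅐)*2*8 = 42061193766267/128365649 + 16/7 = 294430410214253/898559543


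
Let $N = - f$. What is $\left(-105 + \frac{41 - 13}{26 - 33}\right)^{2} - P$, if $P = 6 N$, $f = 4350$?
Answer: $37981$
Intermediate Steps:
$N = -4350$ ($N = \left(-1\right) 4350 = -4350$)
$P = -26100$ ($P = 6 \left(-4350\right) = -26100$)
$\left(-105 + \frac{41 - 13}{26 - 33}\right)^{2} - P = \left(-105 + \frac{41 - 13}{26 - 33}\right)^{2} - -26100 = \left(-105 + \frac{28}{-7}\right)^{2} + 26100 = \left(-105 + 28 \left(- \frac{1}{7}\right)\right)^{2} + 26100 = \left(-105 - 4\right)^{2} + 26100 = \left(-109\right)^{2} + 26100 = 11881 + 26100 = 37981$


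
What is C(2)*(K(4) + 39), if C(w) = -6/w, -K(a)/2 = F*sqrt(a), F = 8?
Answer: -21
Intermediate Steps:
K(a) = -16*sqrt(a)
C(2)*(K(4) + 39) = (-6/2)*(-16*sqrt(4) + 39) = (-6*1/2)*(-16*2 + 39) = -3*(-32 + 39) = -3*7 = -21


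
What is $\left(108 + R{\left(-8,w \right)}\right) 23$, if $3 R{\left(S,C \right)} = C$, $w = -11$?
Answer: $\frac{7199}{3} \approx 2399.7$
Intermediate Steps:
$R{\left(S,C \right)} = \frac{C}{3}$
$\left(108 + R{\left(-8,w \right)}\right) 23 = \left(108 + \frac{1}{3} \left(-11\right)\right) 23 = \left(108 - \frac{11}{3}\right) 23 = \frac{313}{3} \cdot 23 = \frac{7199}{3}$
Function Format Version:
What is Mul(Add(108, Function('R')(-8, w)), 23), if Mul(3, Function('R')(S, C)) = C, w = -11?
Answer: Rational(7199, 3) ≈ 2399.7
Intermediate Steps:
Function('R')(S, C) = Mul(Rational(1, 3), C)
Mul(Add(108, Function('R')(-8, w)), 23) = Mul(Add(108, Mul(Rational(1, 3), -11)), 23) = Mul(Add(108, Rational(-11, 3)), 23) = Mul(Rational(313, 3), 23) = Rational(7199, 3)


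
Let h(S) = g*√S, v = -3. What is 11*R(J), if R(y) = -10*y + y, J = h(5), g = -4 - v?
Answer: 99*√5 ≈ 221.37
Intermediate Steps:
g = -1 (g = -4 - 1*(-3) = -4 + 3 = -1)
h(S) = -√S
J = -√5 ≈ -2.2361
R(y) = -9*y
11*R(J) = 11*(-(-9)*√5) = 11*(9*√5) = 99*√5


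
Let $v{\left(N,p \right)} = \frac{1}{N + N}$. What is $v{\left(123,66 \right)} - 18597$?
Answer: $- \frac{4574861}{246} \approx -18597.0$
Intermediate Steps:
$v{\left(N,p \right)} = \frac{1}{2 N}$
$v{\left(123,66 \right)} - 18597 = \frac{1}{2 \cdot 123} - 18597 = \frac{1}{2} \cdot \frac{1}{123} - 18597 = \frac{1}{246} - 18597 = - \frac{4574861}{246}$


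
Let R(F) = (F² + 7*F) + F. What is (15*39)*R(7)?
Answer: 61425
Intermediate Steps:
R(F) = F² + 8*F
(15*39)*R(7) = (15*39)*(7*(8 + 7)) = 585*(7*15) = 585*105 = 61425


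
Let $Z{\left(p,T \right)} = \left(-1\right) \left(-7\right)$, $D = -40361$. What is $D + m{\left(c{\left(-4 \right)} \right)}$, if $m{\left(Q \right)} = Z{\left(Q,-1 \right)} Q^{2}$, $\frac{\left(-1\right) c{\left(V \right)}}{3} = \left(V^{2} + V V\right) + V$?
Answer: $9031$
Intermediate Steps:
$Z{\left(p,T \right)} = 7$
$c{\left(V \right)} = - 6 V^{2} - 3 V$ ($c{\left(V \right)} = - 3 \left(\left(V^{2} + V V\right) + V\right) = - 3 \left(\left(V^{2} + V^{2}\right) + V\right) = - 3 \left(2 V^{2} + V\right) = - 3 \left(V + 2 V^{2}\right) = - 6 V^{2} - 3 V$)
$m{\left(Q \right)} = 7 Q^{2}$
$D + m{\left(c{\left(-4 \right)} \right)} = -40361 + 7 \left(\left(-3\right) \left(-4\right) \left(1 + 2 \left(-4\right)\right)\right)^{2} = -40361 + 7 \left(\left(-3\right) \left(-4\right) \left(1 - 8\right)\right)^{2} = -40361 + 7 \left(\left(-3\right) \left(-4\right) \left(-7\right)\right)^{2} = -40361 + 7 \left(-84\right)^{2} = -40361 + 7 \cdot 7056 = -40361 + 49392 = 9031$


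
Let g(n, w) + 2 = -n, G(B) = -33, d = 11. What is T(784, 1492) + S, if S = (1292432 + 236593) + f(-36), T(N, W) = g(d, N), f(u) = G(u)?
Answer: 1528979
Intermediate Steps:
f(u) = -33
g(n, w) = -2 - n
T(N, W) = -13 (T(N, W) = -2 - 1*11 = -2 - 11 = -13)
S = 1528992 (S = (1292432 + 236593) - 33 = 1529025 - 33 = 1528992)
T(784, 1492) + S = -13 + 1528992 = 1528979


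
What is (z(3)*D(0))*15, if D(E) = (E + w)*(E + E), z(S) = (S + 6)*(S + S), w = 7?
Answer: 0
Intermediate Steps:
z(S) = 2*S*(6 + S) (z(S) = (6 + S)*(2*S) = 2*S*(6 + S))
D(E) = 2*E*(7 + E) (D(E) = (E + 7)*(E + E) = (7 + E)*(2*E) = 2*E*(7 + E))
(z(3)*D(0))*15 = ((2*3*(6 + 3))*(2*0*(7 + 0)))*15 = ((2*3*9)*(2*0*7))*15 = (54*0)*15 = 0*15 = 0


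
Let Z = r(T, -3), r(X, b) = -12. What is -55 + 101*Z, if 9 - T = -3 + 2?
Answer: -1267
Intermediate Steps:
T = 10 (T = 9 - (-3 + 2) = 9 - 1*(-1) = 9 + 1 = 10)
Z = -12
-55 + 101*Z = -55 + 101*(-12) = -55 - 1212 = -1267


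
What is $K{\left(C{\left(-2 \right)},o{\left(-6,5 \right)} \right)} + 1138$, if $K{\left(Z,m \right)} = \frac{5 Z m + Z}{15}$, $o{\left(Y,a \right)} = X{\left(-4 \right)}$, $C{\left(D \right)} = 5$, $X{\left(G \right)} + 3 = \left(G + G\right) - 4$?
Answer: $\frac{3340}{3} \approx 1113.3$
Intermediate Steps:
$X{\left(G \right)} = -7 + 2 G$ ($X{\left(G \right)} = -3 + \left(\left(G + G\right) - 4\right) = -3 + \left(2 G - 4\right) = -3 + \left(-4 + 2 G\right) = -7 + 2 G$)
$o{\left(Y,a \right)} = -15$ ($o{\left(Y,a \right)} = -7 + 2 \left(-4\right) = -7 - 8 = -15$)
$K{\left(Z,m \right)} = \frac{Z}{15} + \frac{Z m}{3}$ ($K{\left(Z,m \right)} = \left(5 Z m + Z\right) \frac{1}{15} = \left(Z + 5 Z m\right) \frac{1}{15} = \frac{Z}{15} + \frac{Z m}{3}$)
$K{\left(C{\left(-2 \right)},o{\left(-6,5 \right)} \right)} + 1138 = \frac{1}{15} \cdot 5 \left(1 + 5 \left(-15\right)\right) + 1138 = \frac{1}{15} \cdot 5 \left(1 - 75\right) + 1138 = \frac{1}{15} \cdot 5 \left(-74\right) + 1138 = - \frac{74}{3} + 1138 = \frac{3340}{3}$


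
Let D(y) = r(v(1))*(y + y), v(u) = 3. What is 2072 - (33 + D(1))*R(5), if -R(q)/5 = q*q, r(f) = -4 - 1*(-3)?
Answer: 5947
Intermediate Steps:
r(f) = -1 (r(f) = -4 + 3 = -1)
R(q) = -5*q**2 (R(q) = -5*q*q = -5*q**2)
D(y) = -2*y (D(y) = -(y + y) = -2*y)
2072 - (33 + D(1))*R(5) = 2072 - (33 - 2*1)*(-5*5**2) = 2072 - (33 - 2)*(-5*25) = 2072 - 31*(-125) = 2072 - 1*(-3875) = 2072 + 3875 = 5947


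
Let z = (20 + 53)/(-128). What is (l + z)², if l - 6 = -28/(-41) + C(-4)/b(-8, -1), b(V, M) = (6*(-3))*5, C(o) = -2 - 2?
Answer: 2114264310601/55771545600 ≈ 37.909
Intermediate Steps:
C(o) = -4
b(V, M) = -90 (b(V, M) = -18*5 = -90)
z = -73/128 (z = 73*(-1/128) = -73/128 ≈ -0.57031)
l = 12412/1845 (l = 6 + (-28/(-41) - 4/(-90)) = 6 + (-28*(-1/41) - 4*(-1/90)) = 6 + (28/41 + 2/45) = 6 + 1342/1845 = 12412/1845 ≈ 6.7274)
(l + z)² = (12412/1845 - 73/128)² = (1454051/236160)² = 2114264310601/55771545600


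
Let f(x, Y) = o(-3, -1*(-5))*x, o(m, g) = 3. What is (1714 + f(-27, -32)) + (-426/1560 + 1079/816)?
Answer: 86669971/53040 ≈ 1634.0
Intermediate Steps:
f(x, Y) = 3*x
(1714 + f(-27, -32)) + (-426/1560 + 1079/816) = (1714 + 3*(-27)) + (-426/1560 + 1079/816) = (1714 - 81) + (-426*1/1560 + 1079*(1/816)) = 1633 + (-71/260 + 1079/816) = 1633 + 55651/53040 = 86669971/53040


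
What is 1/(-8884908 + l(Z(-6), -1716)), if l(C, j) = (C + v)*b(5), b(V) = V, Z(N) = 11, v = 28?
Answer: -1/8884713 ≈ -1.1255e-7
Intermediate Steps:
l(C, j) = 140 + 5*C (l(C, j) = (C + 28)*5 = (28 + C)*5 = 140 + 5*C)
1/(-8884908 + l(Z(-6), -1716)) = 1/(-8884908 + (140 + 5*11)) = 1/(-8884908 + (140 + 55)) = 1/(-8884908 + 195) = 1/(-8884713) = -1/8884713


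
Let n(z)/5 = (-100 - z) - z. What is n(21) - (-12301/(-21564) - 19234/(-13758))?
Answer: -35204172109/49446252 ≈ -711.97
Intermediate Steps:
n(z) = -500 - 10*z (n(z) = 5*((-100 - z) - z) = 5*(-100 - 2*z) = -500 - 10*z)
n(21) - (-12301/(-21564) - 19234/(-13758)) = (-500 - 10*21) - (-12301/(-21564) - 19234/(-13758)) = (-500 - 210) - (-12301*(-1/21564) - 19234*(-1/13758)) = -710 - (12301/21564 + 9617/6879) = -710 - 1*97333189/49446252 = -710 - 97333189/49446252 = -35204172109/49446252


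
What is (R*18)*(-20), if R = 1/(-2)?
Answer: 180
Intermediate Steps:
R = -½ ≈ -0.50000
(R*18)*(-20) = -½*18*(-20) = -9*(-20) = 180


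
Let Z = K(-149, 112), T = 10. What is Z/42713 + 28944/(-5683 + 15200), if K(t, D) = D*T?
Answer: 1246944112/406499621 ≈ 3.0675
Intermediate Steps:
K(t, D) = 10*D (K(t, D) = D*10 = 10*D)
Z = 1120 (Z = 10*112 = 1120)
Z/42713 + 28944/(-5683 + 15200) = 1120/42713 + 28944/(-5683 + 15200) = 1120*(1/42713) + 28944/9517 = 1120/42713 + 28944*(1/9517) = 1120/42713 + 28944/9517 = 1246944112/406499621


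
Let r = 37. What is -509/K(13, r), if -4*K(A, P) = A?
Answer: 2036/13 ≈ 156.62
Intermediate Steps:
K(A, P) = -A/4
-509/K(13, r) = -509/((-¼*13)) = -509/(-13/4) = -509*(-4/13) = 2036/13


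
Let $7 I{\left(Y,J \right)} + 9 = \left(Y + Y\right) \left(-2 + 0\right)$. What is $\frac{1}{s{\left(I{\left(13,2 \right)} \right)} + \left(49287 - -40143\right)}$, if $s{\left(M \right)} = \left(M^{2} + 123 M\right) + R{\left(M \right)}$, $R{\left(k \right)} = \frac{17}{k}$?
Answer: $\frac{2989}{264323639} \approx 1.1308 \cdot 10^{-5}$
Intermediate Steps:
$I{\left(Y,J \right)} = - \frac{9}{7} - \frac{4 Y}{7}$ ($I{\left(Y,J \right)} = - \frac{9}{7} + \frac{\left(Y + Y\right) \left(-2 + 0\right)}{7} = - \frac{9}{7} + \frac{2 Y \left(-2\right)}{7} = - \frac{9}{7} + \frac{\left(-4\right) Y}{7} = - \frac{9}{7} - \frac{4 Y}{7}$)
$s{\left(M \right)} = M^{2} + \frac{17}{M} + 123 M$ ($s{\left(M \right)} = \left(M^{2} + 123 M\right) + \frac{17}{M} = M^{2} + \frac{17}{M} + 123 M$)
$\frac{1}{s{\left(I{\left(13,2 \right)} \right)} + \left(49287 - -40143\right)} = \frac{1}{\frac{17 + \left(- \frac{9}{7} - \frac{52}{7}\right)^{2} \left(123 - \frac{61}{7}\right)}{- \frac{9}{7} - \frac{52}{7}} + \left(49287 - -40143\right)} = \frac{1}{\frac{17 + \left(- \frac{9}{7} - \frac{52}{7}\right)^{2} \left(123 - \frac{61}{7}\right)}{- \frac{9}{7} - \frac{52}{7}} + \left(49287 + 40143\right)} = \frac{1}{\frac{17 + \left(- \frac{61}{7}\right)^{2} \left(123 - \frac{61}{7}\right)}{- \frac{61}{7}} + 89430} = \frac{1}{- \frac{7 \left(17 + \frac{3721}{49} \cdot \frac{800}{7}\right)}{61} + 89430} = \frac{1}{- \frac{7 \left(17 + \frac{2976800}{343}\right)}{61} + 89430} = \frac{1}{\left(- \frac{7}{61}\right) \frac{2982631}{343} + 89430} = \frac{1}{- \frac{2982631}{2989} + 89430} = \frac{1}{\frac{264323639}{2989}} = \frac{2989}{264323639}$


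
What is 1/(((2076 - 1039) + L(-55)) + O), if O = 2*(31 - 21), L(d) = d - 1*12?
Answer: 1/990 ≈ 0.0010101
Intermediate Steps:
L(d) = -12 + d (L(d) = d - 12 = -12 + d)
O = 20 (O = 2*10 = 20)
1/(((2076 - 1039) + L(-55)) + O) = 1/(((2076 - 1039) + (-12 - 55)) + 20) = 1/((1037 - 67) + 20) = 1/(970 + 20) = 1/990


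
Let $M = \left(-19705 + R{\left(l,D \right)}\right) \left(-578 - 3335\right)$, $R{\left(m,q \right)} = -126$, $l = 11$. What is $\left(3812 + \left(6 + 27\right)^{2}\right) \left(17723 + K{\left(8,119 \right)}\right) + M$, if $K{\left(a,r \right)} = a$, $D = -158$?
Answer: $164498334$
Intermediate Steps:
$M = 77598703$ ($M = \left(-19705 - 126\right) \left(-578 - 3335\right) = \left(-19831\right) \left(-3913\right) = 77598703$)
$\left(3812 + \left(6 + 27\right)^{2}\right) \left(17723 + K{\left(8,119 \right)}\right) + M = \left(3812 + \left(6 + 27\right)^{2}\right) \left(17723 + 8\right) + 77598703 = \left(3812 + 33^{2}\right) 17731 + 77598703 = \left(3812 + 1089\right) 17731 + 77598703 = 4901 \cdot 17731 + 77598703 = 86899631 + 77598703 = 164498334$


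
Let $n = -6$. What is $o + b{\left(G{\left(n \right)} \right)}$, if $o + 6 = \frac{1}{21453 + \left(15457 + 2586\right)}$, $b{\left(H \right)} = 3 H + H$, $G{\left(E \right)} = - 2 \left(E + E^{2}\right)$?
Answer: $- \frac{9716015}{39496} \approx -246.0$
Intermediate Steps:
$G{\left(E \right)} = - 2 E - 2 E^{2}$
$b{\left(H \right)} = 4 H$
$o = - \frac{236975}{39496}$ ($o = -6 + \frac{1}{21453 + \left(15457 + 2586\right)} = -6 + \frac{1}{21453 + 18043} = -6 + \frac{1}{39496} = - \frac{236975}{39496} \approx -6.0$)
$o + b{\left(G{\left(n \right)} \right)} = - \frac{236975}{39496} + 4 \left(\left(-2\right) \left(-6\right) \left(1 - 6\right)\right) = - \frac{236975}{39496} + 4 \left(\left(-2\right) \left(-6\right) \left(-5\right)\right) = - \frac{236975}{39496} + 4 \left(-60\right) = - \frac{236975}{39496} - 240 = - \frac{9716015}{39496}$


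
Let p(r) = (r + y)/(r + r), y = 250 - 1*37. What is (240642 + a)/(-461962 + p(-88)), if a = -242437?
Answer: 315920/81305437 ≈ 0.0038856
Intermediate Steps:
y = 213 (y = 250 - 37 = 213)
p(r) = (213 + r)/(2*r) (p(r) = (r + 213)/(r + r) = (213 + r)/((2*r)) = (213 + r)*(1/(2*r)) = (213 + r)/(2*r))
(240642 + a)/(-461962 + p(-88)) = (240642 - 242437)/(-461962 + (1/2)*(213 - 88)/(-88)) = -1795/(-461962 + (1/2)*(-1/88)*125) = -1795/(-461962 - 125/176) = -1795/(-81305437/176) = -1795*(-176/81305437) = 315920/81305437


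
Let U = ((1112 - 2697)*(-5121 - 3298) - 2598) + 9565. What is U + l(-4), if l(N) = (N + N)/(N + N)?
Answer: 13351083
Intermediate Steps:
l(N) = 1 (l(N) = (2*N)/((2*N)) = (2*N)*(1/(2*N)) = 1)
U = 13351082 (U = (-1585*(-8419) - 2598) + 9565 = (13344115 - 2598) + 9565 = 13341517 + 9565 = 13351082)
U + l(-4) = 13351082 + 1 = 13351083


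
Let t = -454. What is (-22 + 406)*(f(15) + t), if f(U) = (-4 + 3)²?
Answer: -173952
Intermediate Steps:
f(U) = 1 (f(U) = (-1)² = 1)
(-22 + 406)*(f(15) + t) = (-22 + 406)*(1 - 454) = 384*(-453) = -173952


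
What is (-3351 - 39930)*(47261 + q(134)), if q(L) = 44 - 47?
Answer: -2045373498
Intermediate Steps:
q(L) = -3
(-3351 - 39930)*(47261 + q(134)) = (-3351 - 39930)*(47261 - 3) = -43281*47258 = -2045373498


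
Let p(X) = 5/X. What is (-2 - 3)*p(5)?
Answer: -5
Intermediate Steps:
(-2 - 3)*p(5) = (-2 - 3)*(5/5) = -25/5 = -5*1 = -5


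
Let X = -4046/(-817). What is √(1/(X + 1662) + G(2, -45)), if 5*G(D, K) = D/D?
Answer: √3720669943/136190 ≈ 0.44788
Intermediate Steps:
G(D, K) = ⅕ (G(D, K) = (D/D)/5 = (⅕)*1 = ⅕)
X = 4046/817 (X = -4046*(-1/817) = 4046/817 ≈ 4.9523)
√(1/(X + 1662) + G(2, -45)) = √(1/(4046/817 + 1662) + ⅕) = √(1/(1361900/817) + ⅕) = √(817/1361900 + ⅕) = √(273197/1361900) = √3720669943/136190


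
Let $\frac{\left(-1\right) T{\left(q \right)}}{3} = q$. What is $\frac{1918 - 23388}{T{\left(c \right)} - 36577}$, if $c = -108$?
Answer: $\frac{21470}{36253} \approx 0.59223$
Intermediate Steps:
$T{\left(q \right)} = - 3 q$
$\frac{1918 - 23388}{T{\left(c \right)} - 36577} = \frac{1918 - 23388}{\left(-3\right) \left(-108\right) - 36577} = - \frac{21470}{324 - 36577} = - \frac{21470}{-36253} = \left(-21470\right) \left(- \frac{1}{36253}\right) = \frac{21470}{36253}$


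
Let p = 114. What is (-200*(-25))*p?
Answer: 570000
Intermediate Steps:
(-200*(-25))*p = -200*(-25)*114 = 5000*114 = 570000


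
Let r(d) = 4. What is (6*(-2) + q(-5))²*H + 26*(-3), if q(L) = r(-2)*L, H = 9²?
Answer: 82866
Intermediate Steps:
H = 81
q(L) = 4*L
(6*(-2) + q(-5))²*H + 26*(-3) = (6*(-2) + 4*(-5))²*81 + 26*(-3) = (-12 - 20)²*81 - 78 = (-32)²*81 - 78 = 1024*81 - 78 = 82944 - 78 = 82866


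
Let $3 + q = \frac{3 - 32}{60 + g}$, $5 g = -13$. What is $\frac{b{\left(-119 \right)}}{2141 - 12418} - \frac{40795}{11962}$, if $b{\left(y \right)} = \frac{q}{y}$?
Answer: $- \frac{14318664626667}{4198546937522} \approx -3.4104$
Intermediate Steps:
$g = - \frac{13}{5}$ ($g = \frac{1}{5} \left(-13\right) = - \frac{13}{5} \approx -2.6$)
$q = - \frac{1006}{287}$ ($q = -3 + \frac{3 - 32}{60 - \frac{13}{5}} = -3 - \frac{29}{\frac{287}{5}} = -3 - \frac{145}{287} = - \frac{1006}{287} \approx -3.5052$)
$b{\left(y \right)} = - \frac{1006}{287 y}$
$\frac{b{\left(-119 \right)}}{2141 - 12418} - \frac{40795}{11962} = \frac{\left(- \frac{1006}{287}\right) \frac{1}{-119}}{2141 - 12418} - \frac{40795}{11962} = \frac{\left(- \frac{1006}{287}\right) \left(- \frac{1}{119}\right)}{-10277} - \frac{40795}{11962} = \frac{1006}{34153} \left(- \frac{1}{10277}\right) - \frac{40795}{11962} = - \frac{1006}{350990381} - \frac{40795}{11962} = - \frac{14318664626667}{4198546937522}$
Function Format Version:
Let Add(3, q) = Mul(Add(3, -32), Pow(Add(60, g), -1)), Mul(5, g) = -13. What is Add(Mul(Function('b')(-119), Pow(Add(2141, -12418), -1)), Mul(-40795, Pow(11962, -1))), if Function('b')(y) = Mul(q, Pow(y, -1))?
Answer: Rational(-14318664626667, 4198546937522) ≈ -3.4104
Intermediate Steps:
g = Rational(-13, 5) (g = Mul(Rational(1, 5), -13) = Rational(-13, 5) ≈ -2.6000)
q = Rational(-1006, 287) (q = Add(-3, Mul(Add(3, -32), Pow(Add(60, Rational(-13, 5)), -1))) = Add(-3, Mul(-29, Pow(Rational(287, 5), -1))) = Add(-3, Mul(-29, Rational(5, 287))) = Add(-3, Rational(-145, 287)) = Rational(-1006, 287) ≈ -3.5052)
Function('b')(y) = Mul(Rational(-1006, 287), Pow(y, -1))
Add(Mul(Function('b')(-119), Pow(Add(2141, -12418), -1)), Mul(-40795, Pow(11962, -1))) = Add(Mul(Mul(Rational(-1006, 287), Pow(-119, -1)), Pow(Add(2141, -12418), -1)), Mul(-40795, Pow(11962, -1))) = Add(Mul(Mul(Rational(-1006, 287), Rational(-1, 119)), Pow(-10277, -1)), Mul(-40795, Rational(1, 11962))) = Add(Mul(Rational(1006, 34153), Rational(-1, 10277)), Rational(-40795, 11962)) = Add(Rational(-1006, 350990381), Rational(-40795, 11962)) = Rational(-14318664626667, 4198546937522)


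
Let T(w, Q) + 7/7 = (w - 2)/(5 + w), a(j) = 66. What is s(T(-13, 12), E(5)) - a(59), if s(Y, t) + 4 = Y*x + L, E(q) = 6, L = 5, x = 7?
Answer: -471/8 ≈ -58.875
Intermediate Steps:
T(w, Q) = -1 + (-2 + w)/(5 + w) (T(w, Q) = -1 + (w - 2)/(5 + w) = -1 + (-2 + w)/(5 + w))
s(Y, t) = 1 + 7*Y (s(Y, t) = -4 + (Y*7 + 5) = -4 + (7*Y + 5) = -4 + (5 + 7*Y) = 1 + 7*Y)
s(T(-13, 12), E(5)) - a(59) = (1 + 7*(-7/(5 - 13))) - 1*66 = (1 + 7*(-7/(-8))) - 66 = (1 + 7*(-7*(-⅛))) - 66 = (1 + 7*(7/8)) - 66 = (1 + 49/8) - 66 = 57/8 - 66 = -471/8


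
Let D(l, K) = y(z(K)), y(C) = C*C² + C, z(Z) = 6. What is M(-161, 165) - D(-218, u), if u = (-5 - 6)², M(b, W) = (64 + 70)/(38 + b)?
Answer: -27440/123 ≈ -223.09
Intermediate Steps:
M(b, W) = 134/(38 + b)
y(C) = C + C³ (y(C) = C³ + C = C + C³)
u = 121 (u = (-11)² = 121)
D(l, K) = 222 (D(l, K) = 6 + 6³ = 6 + 216 = 222)
M(-161, 165) - D(-218, u) = 134/(38 - 161) - 1*222 = 134/(-123) - 222 = 134*(-1/123) - 222 = -134/123 - 222 = -27440/123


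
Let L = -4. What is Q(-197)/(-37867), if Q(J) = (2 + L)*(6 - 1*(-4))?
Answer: 20/37867 ≈ 0.00052816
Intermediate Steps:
Q(J) = -20 (Q(J) = (2 - 4)*(6 - 1*(-4)) = -2*(6 + 4) = -2*10 = -20)
Q(-197)/(-37867) = -20/(-37867) = -20*(-1/37867) = 20/37867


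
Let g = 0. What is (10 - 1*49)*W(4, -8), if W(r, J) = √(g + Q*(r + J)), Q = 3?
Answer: -78*I*√3 ≈ -135.1*I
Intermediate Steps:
W(r, J) = √(3*J + 3*r) (W(r, J) = √(0 + 3*(r + J)) = √(0 + 3*(J + r)) = √(0 + (3*J + 3*r)) = √(3*J + 3*r))
(10 - 1*49)*W(4, -8) = (10 - 1*49)*√(3*(-8) + 3*4) = (10 - 49)*√(-24 + 12) = -78*I*√3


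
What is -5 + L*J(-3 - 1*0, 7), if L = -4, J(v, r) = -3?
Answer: 7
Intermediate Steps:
-5 + L*J(-3 - 1*0, 7) = -5 - 4*(-3) = -5 + 12 = 7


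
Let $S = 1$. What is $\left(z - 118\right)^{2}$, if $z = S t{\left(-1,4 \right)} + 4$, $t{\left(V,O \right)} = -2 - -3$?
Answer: $12769$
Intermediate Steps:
$t{\left(V,O \right)} = 1$ ($t{\left(V,O \right)} = -2 + 3 = 1$)
$z = 5$ ($z = 1 \cdot 1 + 4 = 1 + 4 = 5$)
$\left(z - 118\right)^{2} = \left(5 - 118\right)^{2} = \left(-113\right)^{2} = 12769$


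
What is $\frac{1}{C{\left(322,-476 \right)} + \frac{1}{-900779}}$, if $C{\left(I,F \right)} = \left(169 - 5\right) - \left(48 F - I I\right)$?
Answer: $\frac{900779}{114125096183} \approx 7.8929 \cdot 10^{-6}$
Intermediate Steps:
$C{\left(I,F \right)} = 164 + I^{2} - 48 F$ ($C{\left(I,F \right)} = 164 - \left(- I^{2} + 48 F\right) = 164 + I^{2} - 48 F$)
$\frac{1}{C{\left(322,-476 \right)} + \frac{1}{-900779}} = \frac{1}{\left(164 + 322^{2} - -22848\right) + \frac{1}{-900779}} = \frac{1}{\left(164 + 103684 + 22848\right) - \frac{1}{900779}} = \frac{1}{126696 - \frac{1}{900779}} = \frac{1}{\frac{114125096183}{900779}} = \frac{900779}{114125096183}$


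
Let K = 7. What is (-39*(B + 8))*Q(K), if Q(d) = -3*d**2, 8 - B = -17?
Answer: 189189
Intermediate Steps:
B = 25 (B = 8 - 1*(-17) = 8 + 17 = 25)
(-39*(B + 8))*Q(K) = (-39*(25 + 8))*(-3*7**2) = (-39*33)*(-3*49) = -1287*(-147) = 189189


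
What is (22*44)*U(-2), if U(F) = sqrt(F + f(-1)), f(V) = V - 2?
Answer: 968*I*sqrt(5) ≈ 2164.5*I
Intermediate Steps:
f(V) = -2 + V
U(F) = sqrt(-3 + F) (U(F) = sqrt(F + (-2 - 1)) = sqrt(F - 3) = sqrt(-3 + F))
(22*44)*U(-2) = (22*44)*sqrt(-3 - 2) = 968*sqrt(-5) = 968*(I*sqrt(5)) = 968*I*sqrt(5)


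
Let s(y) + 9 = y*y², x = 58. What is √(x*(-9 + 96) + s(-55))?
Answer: I*√161338 ≈ 401.67*I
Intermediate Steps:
s(y) = -9 + y³ (s(y) = -9 + y*y² = -9 + y³)
√(x*(-9 + 96) + s(-55)) = √(58*(-9 + 96) + (-9 + (-55)³)) = √(58*87 + (-9 - 166375)) = √(5046 - 166384) = √(-161338) = I*√161338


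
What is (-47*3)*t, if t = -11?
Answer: 1551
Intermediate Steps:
(-47*3)*t = -47*3*(-11) = -141*(-11) = 1551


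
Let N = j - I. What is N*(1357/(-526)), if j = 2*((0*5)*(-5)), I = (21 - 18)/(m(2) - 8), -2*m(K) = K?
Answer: -1357/1578 ≈ -0.85995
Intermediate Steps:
m(K) = -K/2
I = -⅓ (I = (21 - 18)/(-½*2 - 8) = 3/(-1 - 8) = 3/(-9) = 3*(-⅑) = -⅓ ≈ -0.33333)
j = 0 (j = 2*(0*(-5)) = 2*0 = 0)
N = ⅓ (N = 0 - 1*(-⅓) = 0 + ⅓ = ⅓ ≈ 0.33333)
N*(1357/(-526)) = (1357/(-526))/3 = (1357*(-1/526))/3 = (⅓)*(-1357/526) = -1357/1578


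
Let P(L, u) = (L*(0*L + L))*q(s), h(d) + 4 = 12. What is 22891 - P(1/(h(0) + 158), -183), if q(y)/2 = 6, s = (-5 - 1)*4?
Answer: 157696096/6889 ≈ 22891.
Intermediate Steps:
s = -24 (s = -6*4 = -24)
h(d) = 8 (h(d) = -4 + 12 = 8)
q(y) = 12 (q(y) = 2*6 = 12)
P(L, u) = 12*L² (P(L, u) = (L*(0*L + L))*12 = (L*(0 + L))*12 = (L*L)*12 = L²*12 = 12*L²)
22891 - P(1/(h(0) + 158), -183) = 22891 - 12*(1/(8 + 158))² = 22891 - 12*(1/166)² = 22891 - 12/27556 = 22891 - 1*3/6889 = 22891 - 3/6889 = 157696096/6889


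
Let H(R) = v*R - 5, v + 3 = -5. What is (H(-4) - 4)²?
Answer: 529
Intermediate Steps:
v = -8 (v = -3 - 5 = -8)
H(R) = -5 - 8*R (H(R) = -8*R - 5 = -5 - 8*R)
(H(-4) - 4)² = ((-5 - 8*(-4)) - 4)² = ((-5 + 32) - 4)² = (27 - 4)² = 23² = 529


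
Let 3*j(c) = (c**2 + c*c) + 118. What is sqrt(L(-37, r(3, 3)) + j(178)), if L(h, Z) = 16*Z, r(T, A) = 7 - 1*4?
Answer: sqrt(21210) ≈ 145.64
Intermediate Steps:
r(T, A) = 3 (r(T, A) = 7 - 4 = 3)
j(c) = 118/3 + 2*c**2/3 (j(c) = ((c**2 + c*c) + 118)/3 = ((c**2 + c**2) + 118)/3 = (2*c**2 + 118)/3 = (118 + 2*c**2)/3 = 118/3 + 2*c**2/3)
sqrt(L(-37, r(3, 3)) + j(178)) = sqrt(16*3 + (118/3 + (2/3)*178**2)) = sqrt(48 + (118/3 + (2/3)*31684)) = sqrt(48 + (118/3 + 63368/3)) = sqrt(48 + 21162) = sqrt(21210)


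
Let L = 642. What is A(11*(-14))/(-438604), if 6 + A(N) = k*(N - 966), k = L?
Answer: 359523/219302 ≈ 1.6394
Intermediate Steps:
k = 642
A(N) = -620178 + 642*N (A(N) = -6 + 642*(N - 966) = -6 + 642*(-966 + N) = -6 + (-620172 + 642*N) = -620178 + 642*N)
A(11*(-14))/(-438604) = (-620178 + 642*(11*(-14)))/(-438604) = (-620178 + 642*(-154))*(-1/438604) = (-620178 - 98868)*(-1/438604) = -719046*(-1/438604) = 359523/219302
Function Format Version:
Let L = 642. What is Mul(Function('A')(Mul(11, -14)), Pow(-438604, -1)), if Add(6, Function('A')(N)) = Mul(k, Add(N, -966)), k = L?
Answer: Rational(359523, 219302) ≈ 1.6394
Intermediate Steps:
k = 642
Function('A')(N) = Add(-620178, Mul(642, N)) (Function('A')(N) = Add(-6, Mul(642, Add(N, -966))) = Add(-6, Mul(642, Add(-966, N))) = Add(-6, Add(-620172, Mul(642, N))) = Add(-620178, Mul(642, N)))
Mul(Function('A')(Mul(11, -14)), Pow(-438604, -1)) = Mul(Add(-620178, Mul(642, Mul(11, -14))), Pow(-438604, -1)) = Mul(Add(-620178, Mul(642, -154)), Rational(-1, 438604)) = Mul(Add(-620178, -98868), Rational(-1, 438604)) = Mul(-719046, Rational(-1, 438604)) = Rational(359523, 219302)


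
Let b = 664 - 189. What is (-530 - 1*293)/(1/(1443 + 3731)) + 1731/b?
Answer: -2022644219/475 ≈ -4.2582e+6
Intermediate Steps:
b = 475
(-530 - 1*293)/(1/(1443 + 3731)) + 1731/b = (-530 - 1*293)/(1/(1443 + 3731)) + 1731/475 = (-530 - 293)/(1/5174) + 1731*(1/475) = -823/1/5174 + 1731/475 = -823*5174 + 1731/475 = -4258202 + 1731/475 = -2022644219/475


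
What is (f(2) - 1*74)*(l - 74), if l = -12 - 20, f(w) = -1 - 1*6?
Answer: 8586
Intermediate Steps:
f(w) = -7 (f(w) = -1 - 6 = -7)
l = -32
(f(2) - 1*74)*(l - 74) = (-7 - 1*74)*(-32 - 74) = (-7 - 74)*(-106) = -81*(-106) = 8586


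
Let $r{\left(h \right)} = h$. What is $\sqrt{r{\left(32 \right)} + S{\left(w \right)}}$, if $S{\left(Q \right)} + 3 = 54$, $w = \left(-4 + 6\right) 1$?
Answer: $\sqrt{83} \approx 9.1104$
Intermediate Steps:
$w = 2$ ($w = 2 \cdot 1 = 2$)
$S{\left(Q \right)} = 51$ ($S{\left(Q \right)} = -3 + 54 = 51$)
$\sqrt{r{\left(32 \right)} + S{\left(w \right)}} = \sqrt{32 + 51} = \sqrt{83}$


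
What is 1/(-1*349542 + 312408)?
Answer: -1/37134 ≈ -2.6929e-5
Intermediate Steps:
1/(-1*349542 + 312408) = 1/(-349542 + 312408) = 1/(-37134) = -1/37134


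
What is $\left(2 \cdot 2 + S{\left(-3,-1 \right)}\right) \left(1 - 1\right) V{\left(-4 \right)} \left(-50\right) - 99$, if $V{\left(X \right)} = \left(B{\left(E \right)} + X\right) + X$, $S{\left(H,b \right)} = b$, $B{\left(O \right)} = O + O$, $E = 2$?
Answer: $-99$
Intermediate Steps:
$B{\left(O \right)} = 2 O$
$V{\left(X \right)} = 4 + 2 X$ ($V{\left(X \right)} = \left(2 \cdot 2 + X\right) + X = \left(4 + X\right) + X = 4 + 2 X$)
$\left(2 \cdot 2 + S{\left(-3,-1 \right)}\right) \left(1 - 1\right) V{\left(-4 \right)} \left(-50\right) - 99 = \left(2 \cdot 2 - 1\right) \left(1 - 1\right) \left(4 + 2 \left(-4\right)\right) \left(-50\right) - 99 = \left(4 - 1\right) 0 \left(4 - 8\right) \left(-50\right) - 99 = 3 \cdot 0 \left(-4\right) \left(-50\right) - 99 = 0 \left(-4\right) \left(-50\right) - 99 = 0 \left(-50\right) - 99 = 0 - 99 = -99$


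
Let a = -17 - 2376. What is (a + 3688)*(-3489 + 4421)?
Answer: 1206940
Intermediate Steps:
a = -2393
(a + 3688)*(-3489 + 4421) = (-2393 + 3688)*(-3489 + 4421) = 1295*932 = 1206940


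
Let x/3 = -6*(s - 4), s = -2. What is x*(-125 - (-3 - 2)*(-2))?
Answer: -14580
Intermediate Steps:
x = 108 (x = 3*(-6*(-2 - 4)) = 3*(-6*(-6)) = 3*36 = 108)
x*(-125 - (-3 - 2)*(-2)) = 108*(-125 - (-3 - 2)*(-2)) = 108*(-125 - (-5)*(-2)) = 108*(-125 - 1*10) = 108*(-125 - 10) = 108*(-135) = -14580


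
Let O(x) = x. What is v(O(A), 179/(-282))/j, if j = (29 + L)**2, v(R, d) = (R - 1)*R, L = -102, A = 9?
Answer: 72/5329 ≈ 0.013511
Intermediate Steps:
v(R, d) = R*(-1 + R) (v(R, d) = (-1 + R)*R = R*(-1 + R))
j = 5329 (j = (29 - 102)**2 = (-73)**2 = 5329)
v(O(A), 179/(-282))/j = (9*(-1 + 9))/5329 = (9*8)*(1/5329) = 72*(1/5329) = 72/5329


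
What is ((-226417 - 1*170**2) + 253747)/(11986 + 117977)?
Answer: -1570/129963 ≈ -0.012080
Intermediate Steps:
((-226417 - 1*170**2) + 253747)/(11986 + 117977) = ((-226417 - 1*28900) + 253747)/129963 = ((-226417 - 28900) + 253747)*(1/129963) = (-255317 + 253747)*(1/129963) = -1570*1/129963 = -1570/129963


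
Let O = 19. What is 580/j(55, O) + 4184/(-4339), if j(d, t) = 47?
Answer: 2319972/203933 ≈ 11.376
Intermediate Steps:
580/j(55, O) + 4184/(-4339) = 580/47 + 4184/(-4339) = 580*(1/47) + 4184*(-1/4339) = 580/47 - 4184/4339 = 2319972/203933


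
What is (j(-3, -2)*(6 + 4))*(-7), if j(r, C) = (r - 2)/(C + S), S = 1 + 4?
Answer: 350/3 ≈ 116.67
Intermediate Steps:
S = 5
j(r, C) = (-2 + r)/(5 + C) (j(r, C) = (r - 2)/(C + 5) = (-2 + r)/(5 + C))
(j(-3, -2)*(6 + 4))*(-7) = (((-2 - 3)/(5 - 2))*(6 + 4))*(-7) = ((-5/3)*10)*(-7) = (((⅓)*(-5))*10)*(-7) = -5/3*10*(-7) = -50/3*(-7) = 350/3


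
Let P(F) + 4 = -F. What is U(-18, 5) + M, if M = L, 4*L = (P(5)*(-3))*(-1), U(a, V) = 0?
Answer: -27/4 ≈ -6.7500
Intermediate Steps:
P(F) = -4 - F
L = -27/4 (L = (((-4 - 1*5)*(-3))*(-1))/4 = (((-4 - 5)*(-3))*(-1))/4 = (-9*(-3)*(-1))/4 = (27*(-1))/4 = (¼)*(-27) = -27/4 ≈ -6.7500)
M = -27/4 ≈ -6.7500
U(-18, 5) + M = 0 - 27/4 = -27/4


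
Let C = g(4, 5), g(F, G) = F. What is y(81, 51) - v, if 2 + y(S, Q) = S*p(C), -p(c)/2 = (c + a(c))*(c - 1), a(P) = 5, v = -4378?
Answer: 2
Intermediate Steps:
C = 4
p(c) = -2*(-1 + c)*(5 + c) (p(c) = -2*(c + 5)*(c - 1) = -2*(5 + c)*(-1 + c) = -2*(-1 + c)*(5 + c))
y(S, Q) = -2 - 54*S (y(S, Q) = -2 + S*(10 - 8*4 - 2*4**2) = -2 + S*(10 - 32 - 2*16) = -2 + S*(10 - 32 - 32) = -2 + S*(-54) = -2 - 54*S)
y(81, 51) - v = (-2 - 54*81) - 1*(-4378) = (-2 - 4374) + 4378 = -4376 + 4378 = 2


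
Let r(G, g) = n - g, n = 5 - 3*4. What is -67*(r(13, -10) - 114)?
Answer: 7437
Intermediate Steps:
n = -7 (n = 5 - 12 = -7)
r(G, g) = -7 - g
-67*(r(13, -10) - 114) = -67*((-7 - 1*(-10)) - 114) = -67*((-7 + 10) - 114) = -67*(3 - 114) = -67*(-111) = 7437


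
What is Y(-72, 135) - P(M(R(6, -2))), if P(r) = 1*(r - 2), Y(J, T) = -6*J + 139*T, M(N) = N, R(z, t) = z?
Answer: 19193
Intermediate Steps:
P(r) = -2 + r (P(r) = 1*(-2 + r) = -2 + r)
Y(-72, 135) - P(M(R(6, -2))) = (-6*(-72) + 139*135) - (-2 + 6) = (432 + 18765) - 1*4 = 19197 - 4 = 19193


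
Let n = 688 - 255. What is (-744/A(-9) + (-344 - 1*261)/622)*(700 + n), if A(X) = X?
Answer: 172715653/1866 ≈ 92559.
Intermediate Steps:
n = 433
(-744/A(-9) + (-344 - 1*261)/622)*(700 + n) = (-744/(-9) + (-344 - 1*261)/622)*(700 + 433) = (-744*(-⅑) + (-344 - 261)*(1/622))*1133 = (248/3 - 605*1/622)*1133 = (248/3 - 605/622)*1133 = (152441/1866)*1133 = 172715653/1866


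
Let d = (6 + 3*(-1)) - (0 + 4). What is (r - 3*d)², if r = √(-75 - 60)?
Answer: -126 + 18*I*√15 ≈ -126.0 + 69.714*I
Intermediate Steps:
d = -1 (d = (6 - 3) - 1*4 = 3 - 4 = -1)
r = 3*I*√15 (r = √(-135) = 3*I*√15 ≈ 11.619*I)
(r - 3*d)² = (3*I*√15 - 3*(-1))² = (3*I*√15 + 3)² = (3 + 3*I*√15)²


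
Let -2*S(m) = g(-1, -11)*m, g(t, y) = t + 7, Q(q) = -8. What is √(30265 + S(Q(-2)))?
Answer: √30289 ≈ 174.04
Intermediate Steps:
g(t, y) = 7 + t
S(m) = -3*m (S(m) = -(7 - 1)*m/2 = -3*m)
√(30265 + S(Q(-2))) = √(30265 - 3*(-8)) = √(30265 + 24) = √30289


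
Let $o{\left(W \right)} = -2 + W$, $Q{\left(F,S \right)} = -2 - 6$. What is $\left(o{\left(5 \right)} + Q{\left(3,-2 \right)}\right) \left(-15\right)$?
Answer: $75$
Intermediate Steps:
$Q{\left(F,S \right)} = -8$ ($Q{\left(F,S \right)} = -2 - 6 = -8$)
$\left(o{\left(5 \right)} + Q{\left(3,-2 \right)}\right) \left(-15\right) = \left(\left(-2 + 5\right) - 8\right) \left(-15\right) = \left(3 - 8\right) \left(-15\right) = \left(-5\right) \left(-15\right) = 75$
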